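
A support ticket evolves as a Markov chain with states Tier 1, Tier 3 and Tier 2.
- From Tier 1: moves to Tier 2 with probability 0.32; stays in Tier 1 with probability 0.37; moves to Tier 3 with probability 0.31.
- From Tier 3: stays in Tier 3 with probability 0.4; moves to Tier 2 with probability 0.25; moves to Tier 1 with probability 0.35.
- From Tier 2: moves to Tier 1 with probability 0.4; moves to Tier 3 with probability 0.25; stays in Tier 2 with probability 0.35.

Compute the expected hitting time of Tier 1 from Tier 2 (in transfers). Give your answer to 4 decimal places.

Let t(s) be the expected number of transfers to first reach Tier 1 from state s, with t(Tier 1) = 0. Conditioning on the first transfer:
t(Tier 3) = 1 + 0.4·t(Tier 3) + 0.25·t(Tier 2)
t(Tier 2) = 1 + 0.25·t(Tier 3) + 0.35·t(Tier 2)
Solving: t(Tier 3) = 2.7481, t(Tier 2) = 2.5954.
Expected transfers from Tier 2 to Tier 1: 2.5954.

2.5954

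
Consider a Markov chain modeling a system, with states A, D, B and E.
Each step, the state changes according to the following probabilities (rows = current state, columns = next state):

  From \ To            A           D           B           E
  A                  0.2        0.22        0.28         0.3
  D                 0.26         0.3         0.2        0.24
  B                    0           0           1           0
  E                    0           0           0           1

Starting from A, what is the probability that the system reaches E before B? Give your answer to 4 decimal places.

0.5227

Let h(s) be the probability of absorption at E starting from transient state s. Then h(E) = 1 and h(B) = 0. By first-step analysis:
h(A) = 0.2·h(A) + 0.22·h(D) + 0.28·0 + 0.3·1
h(D) = 0.26·h(A) + 0.3·h(D) + 0.2·0 + 0.24·1
Solving: h(A) = 0.5227, h(D) = 0.5370.
Starting from A, the probability is 0.5227.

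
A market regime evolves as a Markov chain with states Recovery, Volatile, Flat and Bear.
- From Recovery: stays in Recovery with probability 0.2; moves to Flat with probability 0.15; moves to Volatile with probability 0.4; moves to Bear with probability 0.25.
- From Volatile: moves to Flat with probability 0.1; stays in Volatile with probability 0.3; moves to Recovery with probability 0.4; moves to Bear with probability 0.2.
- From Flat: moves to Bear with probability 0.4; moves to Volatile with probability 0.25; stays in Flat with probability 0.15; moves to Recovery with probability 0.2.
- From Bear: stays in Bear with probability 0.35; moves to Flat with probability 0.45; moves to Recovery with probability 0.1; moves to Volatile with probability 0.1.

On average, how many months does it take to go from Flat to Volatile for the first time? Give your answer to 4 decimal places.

Let t(s) be the expected number of months to first reach Volatile from state s, with t(Volatile) = 0. Conditioning on the first month:
t(Recovery) = 1 + 0.2·t(Recovery) + 0.15·t(Flat) + 0.25·t(Bear)
t(Flat) = 1 + 0.2·t(Recovery) + 0.15·t(Flat) + 0.4·t(Bear)
t(Bear) = 1 + 0.1·t(Recovery) + 0.45·t(Flat) + 0.35·t(Bear)
Solving: t(Recovery) = 3.7377, t(Flat) = 4.5246, t(Bear) = 5.2459.
Expected months from Flat to Volatile: 4.5246.

4.5246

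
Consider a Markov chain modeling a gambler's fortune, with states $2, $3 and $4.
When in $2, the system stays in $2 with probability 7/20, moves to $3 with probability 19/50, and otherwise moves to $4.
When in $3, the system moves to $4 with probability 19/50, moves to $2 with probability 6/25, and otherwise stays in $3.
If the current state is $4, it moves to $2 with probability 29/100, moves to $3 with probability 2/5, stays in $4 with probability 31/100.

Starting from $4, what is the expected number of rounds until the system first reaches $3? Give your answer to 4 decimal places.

2.5392

Let t(s) be the expected number of rounds to first reach $3 from state s, with t($3) = 0. Conditioning on the first round:
t($2) = 1 + 0.35·t($2) + 0.27·t($4)
t($4) = 1 + 0.29·t($2) + 0.31·t($4)
Solving: t($2) = 2.5932, t($4) = 2.5392.
Expected rounds from $4 to $3: 2.5392.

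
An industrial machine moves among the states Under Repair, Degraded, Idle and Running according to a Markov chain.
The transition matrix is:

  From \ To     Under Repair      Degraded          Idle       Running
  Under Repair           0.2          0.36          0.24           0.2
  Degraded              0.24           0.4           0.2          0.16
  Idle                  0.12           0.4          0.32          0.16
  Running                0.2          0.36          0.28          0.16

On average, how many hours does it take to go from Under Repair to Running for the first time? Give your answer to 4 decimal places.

5.7199

Let t(s) be the expected number of hours to first reach Running from state s, with t(Running) = 0. Conditioning on the first hour:
t(Under Repair) = 1 + 0.2·t(Under Repair) + 0.36·t(Degraded) + 0.24·t(Idle)
t(Degraded) = 1 + 0.24·t(Under Repair) + 0.4·t(Degraded) + 0.2·t(Idle)
t(Idle) = 1 + 0.12·t(Under Repair) + 0.4·t(Degraded) + 0.32·t(Idle)
Solving: t(Under Repair) = 5.7199, t(Degraded) = 5.9475, t(Idle) = 5.9785.
Expected hours from Under Repair to Running: 5.7199.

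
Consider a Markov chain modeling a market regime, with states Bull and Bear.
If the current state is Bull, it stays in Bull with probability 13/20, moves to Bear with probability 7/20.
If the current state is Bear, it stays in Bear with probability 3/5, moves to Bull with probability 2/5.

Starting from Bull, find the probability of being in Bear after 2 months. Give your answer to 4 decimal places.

0.4375

Sum over the intermediate state after 1 month:
P = P(Bull→Bull)·P(Bull→Bear) + P(Bull→Bear)·P(Bear→Bear)
  = 0.65×0.35 + 0.35×0.6
  = 0.2275 + 0.2100 = 0.4375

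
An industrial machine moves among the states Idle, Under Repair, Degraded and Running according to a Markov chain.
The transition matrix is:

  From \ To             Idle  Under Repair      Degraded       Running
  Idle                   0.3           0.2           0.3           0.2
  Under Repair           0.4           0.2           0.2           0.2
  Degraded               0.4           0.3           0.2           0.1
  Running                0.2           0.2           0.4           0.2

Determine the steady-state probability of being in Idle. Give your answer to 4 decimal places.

Let the stationary distribution be π with π = πP and π_1 + π_2 + π_3 + π_4 = 1.
π_1 = 0.3·π_1 + 0.4·π_2 + 0.4·π_3 + 0.2·π_4
π_2 = 0.2·π_1 + 0.2·π_2 + 0.3·π_3 + 0.2·π_4
π_3 = 0.3·π_1 + 0.2·π_2 + 0.2·π_3 + 0.4·π_4
Solving with the normalization constraint gives π = (0.3321, 0.2268, 0.2679, 0.1732).
So the stationary probability of Idle is 0.3321.

0.3321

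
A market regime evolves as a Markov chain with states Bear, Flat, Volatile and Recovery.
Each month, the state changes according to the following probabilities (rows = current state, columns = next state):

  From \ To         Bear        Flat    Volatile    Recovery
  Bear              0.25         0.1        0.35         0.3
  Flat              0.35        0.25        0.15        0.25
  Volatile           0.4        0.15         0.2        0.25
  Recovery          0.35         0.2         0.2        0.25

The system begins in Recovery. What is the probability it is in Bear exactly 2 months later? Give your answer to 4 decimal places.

Propagate the distribution vector 2 months from Recovery.
After 0 months: (0.0000, 0.0000, 0.0000, 1.0000)
After 1 month: (0.3500, 0.2000, 0.2000, 0.2500)
After 2 months: (0.3250, 0.1650, 0.2425, 0.2675)
P(in Bear after 2 months) = 0.3250

0.3250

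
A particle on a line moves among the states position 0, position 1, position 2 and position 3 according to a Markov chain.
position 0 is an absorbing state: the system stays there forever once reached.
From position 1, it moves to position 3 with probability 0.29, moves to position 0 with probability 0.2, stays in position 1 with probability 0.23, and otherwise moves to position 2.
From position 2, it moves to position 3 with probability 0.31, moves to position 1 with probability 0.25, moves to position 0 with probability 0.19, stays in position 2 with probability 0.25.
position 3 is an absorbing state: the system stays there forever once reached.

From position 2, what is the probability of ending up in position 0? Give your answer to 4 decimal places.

0.3868

Let h(s) be the probability of absorption at position 0 starting from transient state s. Then h(position 0) = 1 and h(position 3) = 0. By first-step analysis:
h(position 1) = 0.2·1 + 0.23·h(position 1) + 0.28·h(position 2) + 0.29·0
h(position 2) = 0.19·1 + 0.25·h(position 1) + 0.25·h(position 2) + 0.31·0
Solving: h(position 1) = 0.4004, h(position 2) = 0.3868.
Starting from position 2, the probability is 0.3868.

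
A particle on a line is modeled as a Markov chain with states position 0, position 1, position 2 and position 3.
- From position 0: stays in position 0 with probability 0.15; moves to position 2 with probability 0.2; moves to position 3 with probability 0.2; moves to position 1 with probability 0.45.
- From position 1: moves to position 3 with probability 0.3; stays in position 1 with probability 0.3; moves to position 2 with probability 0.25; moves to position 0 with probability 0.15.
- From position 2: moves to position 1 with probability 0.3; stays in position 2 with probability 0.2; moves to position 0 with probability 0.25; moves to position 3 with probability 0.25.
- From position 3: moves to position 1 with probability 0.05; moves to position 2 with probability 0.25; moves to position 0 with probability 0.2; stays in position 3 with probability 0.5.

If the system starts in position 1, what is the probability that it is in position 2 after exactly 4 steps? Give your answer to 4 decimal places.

Propagate the distribution vector 4 steps from position 1.
After 0 steps: (0.0000, 1.0000, 0.0000, 0.0000)
After 1 step: (0.1500, 0.3000, 0.2500, 0.3000)
After 2 steps: (0.1900, 0.2475, 0.2300, 0.3325)
After 3 steps: (0.1896, 0.2454, 0.2290, 0.3360)
After 4 steps: (0.1897, 0.2444, 0.2291, 0.3368)
P(in position 2 after 4 steps) = 0.2291

0.2291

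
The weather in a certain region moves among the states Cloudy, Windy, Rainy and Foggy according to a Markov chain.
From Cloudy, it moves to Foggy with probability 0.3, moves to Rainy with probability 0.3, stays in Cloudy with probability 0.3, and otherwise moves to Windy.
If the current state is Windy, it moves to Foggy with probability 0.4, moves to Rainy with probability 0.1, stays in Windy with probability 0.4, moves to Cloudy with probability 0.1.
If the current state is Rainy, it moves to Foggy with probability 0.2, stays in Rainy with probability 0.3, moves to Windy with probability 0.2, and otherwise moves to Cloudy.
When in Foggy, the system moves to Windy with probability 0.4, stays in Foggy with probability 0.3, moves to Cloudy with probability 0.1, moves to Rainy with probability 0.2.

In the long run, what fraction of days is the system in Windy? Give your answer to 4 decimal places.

0.3053

Let the stationary distribution be π with π = πP and π_1 + π_2 + π_3 + π_4 = 1.
π_1 = 0.3·π_1 + 0.1·π_2 + 0.3·π_3 + 0.1·π_4
π_2 = 0.1·π_1 + 0.4·π_2 + 0.2·π_3 + 0.4·π_4
π_3 = 0.3·π_1 + 0.1·π_2 + 0.3·π_3 + 0.2·π_4
Solving with the normalization constraint gives π = (0.1770, 0.3053, 0.2080, 0.3097).
So the stationary probability of Windy is 0.3053.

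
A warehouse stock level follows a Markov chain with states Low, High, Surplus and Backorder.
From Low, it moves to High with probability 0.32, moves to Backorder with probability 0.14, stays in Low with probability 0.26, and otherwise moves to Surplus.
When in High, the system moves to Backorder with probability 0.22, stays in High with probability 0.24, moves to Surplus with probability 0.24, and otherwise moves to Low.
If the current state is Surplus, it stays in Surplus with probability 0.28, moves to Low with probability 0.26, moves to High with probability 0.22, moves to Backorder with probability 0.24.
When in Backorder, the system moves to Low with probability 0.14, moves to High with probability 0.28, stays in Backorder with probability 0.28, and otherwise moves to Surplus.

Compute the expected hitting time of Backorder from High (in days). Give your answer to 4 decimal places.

4.9271

Let t(s) be the expected number of days to first reach Backorder from state s, with t(Backorder) = 0. Conditioning on the first day:
t(Low) = 1 + 0.26·t(Low) + 0.32·t(High) + 0.28·t(Surplus)
t(High) = 1 + 0.3·t(Low) + 0.24·t(High) + 0.24·t(Surplus)
t(Surplus) = 1 + 0.26·t(Low) + 0.22·t(High) + 0.28·t(Surplus)
Solving: t(Low) = 5.3015, t(High) = 4.9271, t(Surplus) = 4.8088.
Expected days from High to Backorder: 4.9271.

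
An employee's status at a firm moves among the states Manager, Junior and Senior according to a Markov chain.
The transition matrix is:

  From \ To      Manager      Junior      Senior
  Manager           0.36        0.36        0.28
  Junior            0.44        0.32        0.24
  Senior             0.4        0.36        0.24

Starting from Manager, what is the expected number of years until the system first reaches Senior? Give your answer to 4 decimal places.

Let t(s) be the expected number of years to first reach Senior from state s, with t(Senior) = 0. Conditioning on the first year:
t(Manager) = 1 + 0.36·t(Manager) + 0.36·t(Junior)
t(Junior) = 1 + 0.44·t(Manager) + 0.32·t(Junior)
Solving: t(Manager) = 3.7572, t(Junior) = 3.9017.
Expected years from Manager to Senior: 3.7572.

3.7572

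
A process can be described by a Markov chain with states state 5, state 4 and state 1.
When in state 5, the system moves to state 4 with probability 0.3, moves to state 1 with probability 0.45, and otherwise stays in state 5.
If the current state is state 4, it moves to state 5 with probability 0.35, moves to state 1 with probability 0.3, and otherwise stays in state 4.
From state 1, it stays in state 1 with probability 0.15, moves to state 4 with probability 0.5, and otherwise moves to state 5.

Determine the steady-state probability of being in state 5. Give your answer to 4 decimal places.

Let the stationary distribution be π with π = πP and π_1 + π_2 + π_3 = 1.
π_1 = 0.25·π_1 + 0.35·π_2 + 0.35·π_3
π_2 = 0.3·π_1 + 0.35·π_2 + 0.5·π_3
Solving with the normalization constraint gives π = (0.3182, 0.3794, 0.3024).
So the stationary probability of state 5 is 0.3182.

0.3182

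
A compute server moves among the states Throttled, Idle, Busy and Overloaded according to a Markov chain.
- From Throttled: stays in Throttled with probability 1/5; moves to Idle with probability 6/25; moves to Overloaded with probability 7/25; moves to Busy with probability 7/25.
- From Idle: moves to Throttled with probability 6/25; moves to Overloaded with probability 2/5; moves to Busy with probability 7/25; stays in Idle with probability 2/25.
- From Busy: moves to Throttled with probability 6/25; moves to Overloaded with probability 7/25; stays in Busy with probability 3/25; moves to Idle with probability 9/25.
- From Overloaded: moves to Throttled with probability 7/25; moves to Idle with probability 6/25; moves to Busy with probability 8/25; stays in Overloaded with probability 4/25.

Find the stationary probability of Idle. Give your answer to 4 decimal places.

0.2328

Let the stationary distribution be π with π = πP and π_1 + π_2 + π_3 + π_4 = 1.
π_1 = 0.2·π_1 + 0.24·π_2 + 0.24·π_3 + 0.28·π_4
π_2 = 0.24·π_1 + 0.08·π_2 + 0.36·π_3 + 0.24·π_4
π_3 = 0.28·π_1 + 0.28·π_2 + 0.12·π_3 + 0.32·π_4
Solving with the normalization constraint gives π = (0.2413, 0.2328, 0.2509, 0.2749).
So the stationary probability of Idle is 0.2328.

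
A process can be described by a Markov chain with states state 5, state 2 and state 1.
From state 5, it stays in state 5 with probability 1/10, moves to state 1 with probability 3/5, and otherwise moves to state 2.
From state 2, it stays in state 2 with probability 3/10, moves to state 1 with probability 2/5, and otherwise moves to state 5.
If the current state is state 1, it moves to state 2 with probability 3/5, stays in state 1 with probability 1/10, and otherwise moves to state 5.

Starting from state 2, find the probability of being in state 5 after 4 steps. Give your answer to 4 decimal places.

0.2496

Propagate the distribution vector 4 steps from state 2.
After 0 steps: (0.0000, 1.0000, 0.0000)
After 1 step: (0.3000, 0.3000, 0.4000)
After 2 steps: (0.2400, 0.4200, 0.3400)
After 3 steps: (0.2520, 0.4020, 0.3460)
After 4 steps: (0.2496, 0.4038, 0.3466)
P(in state 5 after 4 steps) = 0.2496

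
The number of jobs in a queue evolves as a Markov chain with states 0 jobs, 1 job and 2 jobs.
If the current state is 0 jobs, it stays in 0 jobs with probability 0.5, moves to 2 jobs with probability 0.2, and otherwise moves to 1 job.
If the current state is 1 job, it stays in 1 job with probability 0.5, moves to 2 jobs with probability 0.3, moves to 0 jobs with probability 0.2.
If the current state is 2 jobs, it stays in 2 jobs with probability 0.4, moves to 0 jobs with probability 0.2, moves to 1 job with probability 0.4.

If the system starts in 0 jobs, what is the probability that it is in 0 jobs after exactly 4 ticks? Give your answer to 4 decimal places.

Propagate the distribution vector 4 ticks from 0 jobs.
After 0 ticks: (1.0000, 0.0000, 0.0000)
After 1 tick: (0.5000, 0.3000, 0.2000)
After 2 ticks: (0.3500, 0.3800, 0.2700)
After 3 ticks: (0.3050, 0.4030, 0.2920)
After 4 ticks: (0.2915, 0.4098, 0.2987)
P(in 0 jobs after 4 ticks) = 0.2915

0.2915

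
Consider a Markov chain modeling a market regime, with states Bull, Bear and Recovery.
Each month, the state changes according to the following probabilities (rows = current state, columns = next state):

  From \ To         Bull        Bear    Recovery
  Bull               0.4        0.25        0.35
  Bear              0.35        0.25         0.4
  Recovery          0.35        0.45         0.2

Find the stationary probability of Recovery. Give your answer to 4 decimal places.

0.3180

Let the stationary distribution be π with π = πP and π_1 + π_2 + π_3 = 1.
π_1 = 0.4·π_1 + 0.35·π_2 + 0.35·π_3
π_2 = 0.25·π_1 + 0.25·π_2 + 0.45·π_3
Solving with the normalization constraint gives π = (0.3684, 0.3136, 0.3180).
So the stationary probability of Recovery is 0.3180.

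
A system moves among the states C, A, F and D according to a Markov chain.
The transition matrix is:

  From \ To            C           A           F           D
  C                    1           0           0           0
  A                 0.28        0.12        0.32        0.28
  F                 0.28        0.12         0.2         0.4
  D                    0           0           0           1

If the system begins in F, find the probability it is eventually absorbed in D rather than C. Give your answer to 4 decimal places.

Let h(s) be the probability of absorption at D starting from transient state s. Then h(D) = 1 and h(C) = 0. By first-step analysis:
h(A) = 0.28·0 + 0.12·h(A) + 0.32·h(F) + 0.28·1
h(F) = 0.28·0 + 0.12·h(A) + 0.2·h(F) + 0.4·1
Solving: h(A) = 0.5288, h(F) = 0.5793.
Starting from F, the probability is 0.5793.

0.5793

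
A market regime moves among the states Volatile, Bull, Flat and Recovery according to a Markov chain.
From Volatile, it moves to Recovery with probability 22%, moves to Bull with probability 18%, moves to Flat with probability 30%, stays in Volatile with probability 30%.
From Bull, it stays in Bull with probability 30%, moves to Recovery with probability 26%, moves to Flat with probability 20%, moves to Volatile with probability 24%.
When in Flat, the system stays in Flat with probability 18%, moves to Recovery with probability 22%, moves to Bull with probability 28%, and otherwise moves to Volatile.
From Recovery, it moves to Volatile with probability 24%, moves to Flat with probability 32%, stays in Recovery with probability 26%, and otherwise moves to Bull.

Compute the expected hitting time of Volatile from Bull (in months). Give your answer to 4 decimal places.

3.8752

Let t(s) be the expected number of months to first reach Volatile from state s, with t(Volatile) = 0. Conditioning on the first month:
t(Bull) = 1 + 0.3·t(Bull) + 0.2·t(Flat) + 0.26·t(Recovery)
t(Flat) = 1 + 0.28·t(Bull) + 0.18·t(Flat) + 0.22·t(Recovery)
t(Recovery) = 1 + 0.18·t(Bull) + 0.32·t(Flat) + 0.26·t(Recovery)
Solving: t(Bull) = 3.8752, t(Flat) = 3.5727, t(Recovery) = 3.8389.
Expected months from Bull to Volatile: 3.8752.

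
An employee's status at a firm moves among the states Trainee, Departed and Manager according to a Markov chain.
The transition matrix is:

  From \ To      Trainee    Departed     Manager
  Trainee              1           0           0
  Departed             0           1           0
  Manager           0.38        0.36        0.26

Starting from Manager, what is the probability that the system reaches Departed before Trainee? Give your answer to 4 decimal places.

Let h(s) be the probability of absorption at Departed starting from transient state s. Then h(Departed) = 1 and h(Trainee) = 0. By first-step analysis:
h(Manager) = 0.38·0 + 0.36·1 + 0.26·h(Manager)
Solving: h(Manager) = 0.4865.
Starting from Manager, the probability is 0.4865.

0.4865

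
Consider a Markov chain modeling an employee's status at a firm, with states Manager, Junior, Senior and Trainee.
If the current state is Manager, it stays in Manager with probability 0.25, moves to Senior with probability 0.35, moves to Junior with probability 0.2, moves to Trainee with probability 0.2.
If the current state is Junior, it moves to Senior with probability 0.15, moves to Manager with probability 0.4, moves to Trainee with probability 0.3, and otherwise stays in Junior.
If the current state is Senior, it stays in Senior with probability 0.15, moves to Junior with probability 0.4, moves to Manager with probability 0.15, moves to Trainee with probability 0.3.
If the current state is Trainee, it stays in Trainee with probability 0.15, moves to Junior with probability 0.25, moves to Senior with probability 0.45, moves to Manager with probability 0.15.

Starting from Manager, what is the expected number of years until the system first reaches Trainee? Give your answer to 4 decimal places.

Let t(s) be the expected number of years to first reach Trainee from state s, with t(Trainee) = 0. Conditioning on the first year:
t(Manager) = 1 + 0.25·t(Manager) + 0.2·t(Junior) + 0.35·t(Senior)
t(Junior) = 1 + 0.4·t(Manager) + 0.15·t(Junior) + 0.15·t(Senior)
t(Senior) = 1 + 0.15·t(Manager) + 0.4·t(Junior) + 0.15·t(Senior)
Solving: t(Manager) = 4.0154, t(Junior) = 3.7066, t(Senior) = 3.6293.
Expected years from Manager to Trainee: 4.0154.

4.0154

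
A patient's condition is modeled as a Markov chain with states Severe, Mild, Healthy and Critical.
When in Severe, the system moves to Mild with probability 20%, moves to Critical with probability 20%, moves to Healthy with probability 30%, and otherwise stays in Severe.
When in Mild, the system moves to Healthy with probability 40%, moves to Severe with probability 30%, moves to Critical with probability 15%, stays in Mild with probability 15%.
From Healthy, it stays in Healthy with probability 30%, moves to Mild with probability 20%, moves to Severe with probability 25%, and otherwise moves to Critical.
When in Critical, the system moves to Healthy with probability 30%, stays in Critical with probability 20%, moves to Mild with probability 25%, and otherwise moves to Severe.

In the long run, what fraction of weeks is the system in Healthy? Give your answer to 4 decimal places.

Let the stationary distribution be π with π = πP and π_1 + π_2 + π_3 + π_4 = 1.
π_1 = 0.3·π_1 + 0.3·π_2 + 0.25·π_3 + 0.25·π_4
π_2 = 0.2·π_1 + 0.15·π_2 + 0.2·π_3 + 0.25·π_4
π_3 = 0.3·π_1 + 0.4·π_2 + 0.3·π_3 + 0.3·π_4
Solving with the normalization constraint gives π = (0.2737, 0.2003, 0.3200, 0.2060).
So the stationary probability of Healthy is 0.3200.

0.3200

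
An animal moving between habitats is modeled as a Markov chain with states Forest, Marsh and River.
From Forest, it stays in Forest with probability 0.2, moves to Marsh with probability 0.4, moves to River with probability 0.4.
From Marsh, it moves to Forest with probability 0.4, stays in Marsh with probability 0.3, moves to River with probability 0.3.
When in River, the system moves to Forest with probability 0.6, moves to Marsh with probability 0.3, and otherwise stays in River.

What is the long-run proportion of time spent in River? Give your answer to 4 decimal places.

0.2817

Let the stationary distribution be π with π = πP and π_1 + π_2 + π_3 = 1.
π_1 = 0.2·π_1 + 0.4·π_2 + 0.6·π_3
π_2 = 0.4·π_1 + 0.3·π_2 + 0.3·π_3
Solving with the normalization constraint gives π = (0.3803, 0.3380, 0.2817).
So the stationary probability of River is 0.2817.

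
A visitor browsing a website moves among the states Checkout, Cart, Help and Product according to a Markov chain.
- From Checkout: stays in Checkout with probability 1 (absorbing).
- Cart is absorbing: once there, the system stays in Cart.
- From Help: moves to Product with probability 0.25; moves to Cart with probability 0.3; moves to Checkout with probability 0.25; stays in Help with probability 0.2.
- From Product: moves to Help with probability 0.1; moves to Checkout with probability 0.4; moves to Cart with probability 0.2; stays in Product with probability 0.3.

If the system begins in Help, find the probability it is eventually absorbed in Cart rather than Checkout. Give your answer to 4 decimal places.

Let h(s) be the probability of absorption at Cart starting from transient state s. Then h(Cart) = 1 and h(Checkout) = 0. By first-step analysis:
h(Help) = 0.25·0 + 0.3·1 + 0.2·h(Help) + 0.25·h(Product)
h(Product) = 0.4·0 + 0.2·1 + 0.1·h(Help) + 0.3·h(Product)
Solving: h(Help) = 0.4860, h(Product) = 0.3551.
Starting from Help, the probability is 0.4860.

0.4860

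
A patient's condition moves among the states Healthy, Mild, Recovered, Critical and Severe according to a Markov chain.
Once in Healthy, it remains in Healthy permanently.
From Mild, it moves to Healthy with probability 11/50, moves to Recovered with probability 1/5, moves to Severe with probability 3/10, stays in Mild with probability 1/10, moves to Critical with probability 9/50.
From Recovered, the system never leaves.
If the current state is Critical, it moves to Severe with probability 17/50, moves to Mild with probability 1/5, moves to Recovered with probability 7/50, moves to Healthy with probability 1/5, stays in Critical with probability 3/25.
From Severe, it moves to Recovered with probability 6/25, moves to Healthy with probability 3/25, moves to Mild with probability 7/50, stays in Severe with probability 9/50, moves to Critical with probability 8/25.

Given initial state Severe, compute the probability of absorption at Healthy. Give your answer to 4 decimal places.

Let h(s) be the probability of absorption at Healthy starting from transient state s. Then h(Healthy) = 1 and h(Recovered) = 0. By first-step analysis:
h(Mild) = 0.22·1 + 0.1·h(Mild) + 0.2·0 + 0.18·h(Critical) + 0.3·h(Severe)
h(Critical) = 0.2·1 + 0.2·h(Mild) + 0.14·0 + 0.12·h(Critical) + 0.34·h(Severe)
h(Severe) = 0.12·1 + 0.14·h(Mild) + 0.24·0 + 0.32·h(Critical) + 0.18·h(Severe)
Solving: h(Mild) = 0.4867, h(Critical) = 0.5023, h(Severe) = 0.4254.
Starting from Severe, the probability is 0.4254.

0.4254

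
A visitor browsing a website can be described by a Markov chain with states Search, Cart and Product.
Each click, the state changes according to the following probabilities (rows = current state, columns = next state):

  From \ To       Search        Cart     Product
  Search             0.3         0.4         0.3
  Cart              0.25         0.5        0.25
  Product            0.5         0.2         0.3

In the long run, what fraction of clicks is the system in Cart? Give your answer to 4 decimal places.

0.3820

Let the stationary distribution be π with π = πP and π_1 + π_2 + π_3 = 1.
π_1 = 0.3·π_1 + 0.25·π_2 + 0.5·π_3
π_2 = 0.4·π_1 + 0.5·π_2 + 0.2·π_3
Solving with the normalization constraint gives π = (0.3371, 0.3820, 0.2809).
So the stationary probability of Cart is 0.3820.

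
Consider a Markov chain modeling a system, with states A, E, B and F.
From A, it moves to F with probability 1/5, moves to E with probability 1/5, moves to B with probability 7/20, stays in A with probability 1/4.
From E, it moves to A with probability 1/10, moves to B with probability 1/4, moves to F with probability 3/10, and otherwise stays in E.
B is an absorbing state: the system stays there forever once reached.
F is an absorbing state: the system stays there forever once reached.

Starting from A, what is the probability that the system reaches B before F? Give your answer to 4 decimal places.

Let h(s) be the probability of absorption at B starting from transient state s. Then h(B) = 1 and h(F) = 0. By first-step analysis:
h(A) = 0.25·h(A) + 0.2·h(E) + 0.35·1 + 0.2·0
h(E) = 0.1·h(A) + 0.35·h(E) + 0.25·1 + 0.3·0
Solving: h(A) = 0.5936, h(E) = 0.4759.
Starting from A, the probability is 0.5936.

0.5936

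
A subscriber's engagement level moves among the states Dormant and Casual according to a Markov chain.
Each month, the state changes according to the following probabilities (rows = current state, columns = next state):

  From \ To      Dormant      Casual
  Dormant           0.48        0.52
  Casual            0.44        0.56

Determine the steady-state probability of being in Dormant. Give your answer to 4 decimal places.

0.4583

Let the stationary distribution be π with π = πP and π_1 + π_2 = 1.
π_1 = 0.48·π_1 + 0.44·π_2
Solving with the normalization constraint gives π = (0.4583, 0.5417).
So the stationary probability of Dormant is 0.4583.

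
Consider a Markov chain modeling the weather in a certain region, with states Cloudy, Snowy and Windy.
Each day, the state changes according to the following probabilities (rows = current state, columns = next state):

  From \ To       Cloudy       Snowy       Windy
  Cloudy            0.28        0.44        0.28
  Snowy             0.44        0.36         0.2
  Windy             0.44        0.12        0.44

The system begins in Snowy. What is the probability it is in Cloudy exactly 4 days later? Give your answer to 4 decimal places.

Propagate the distribution vector 4 days from Snowy.
After 0 days: (0.0000, 1.0000, 0.0000)
After 1 day: (0.4400, 0.3600, 0.2000)
After 2 days: (0.3696, 0.3472, 0.2832)
After 3 days: (0.3809, 0.3216, 0.2975)
After 4 days: (0.3791, 0.3191, 0.3019)
P(in Cloudy after 4 days) = 0.3791

0.3791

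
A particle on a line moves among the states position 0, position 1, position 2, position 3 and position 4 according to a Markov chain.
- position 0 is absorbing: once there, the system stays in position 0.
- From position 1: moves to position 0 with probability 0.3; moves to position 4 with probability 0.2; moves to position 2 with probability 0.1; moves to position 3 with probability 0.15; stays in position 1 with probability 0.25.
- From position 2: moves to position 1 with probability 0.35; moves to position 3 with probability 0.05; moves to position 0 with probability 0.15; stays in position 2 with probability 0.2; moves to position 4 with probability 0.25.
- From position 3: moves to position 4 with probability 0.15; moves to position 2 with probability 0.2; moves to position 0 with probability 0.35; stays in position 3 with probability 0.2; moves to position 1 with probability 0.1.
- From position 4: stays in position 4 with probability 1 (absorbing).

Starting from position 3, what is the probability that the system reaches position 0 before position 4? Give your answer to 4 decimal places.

Let h(s) be the probability of absorption at position 0 starting from transient state s. Then h(position 0) = 1 and h(position 4) = 0. By first-step analysis:
h(position 1) = 0.3·1 + 0.25·h(position 1) + 0.1·h(position 2) + 0.15·h(position 3) + 0.2·0
h(position 2) = 0.15·1 + 0.35·h(position 1) + 0.2·h(position 2) + 0.05·h(position 3) + 0.25·0
h(position 3) = 0.35·1 + 0.1·h(position 1) + 0.2·h(position 2) + 0.2·h(position 3) + 0.15·0
Solving: h(position 1) = 0.5913, h(position 2) = 0.4858, h(position 3) = 0.6329.
Starting from position 3, the probability is 0.6329.

0.6329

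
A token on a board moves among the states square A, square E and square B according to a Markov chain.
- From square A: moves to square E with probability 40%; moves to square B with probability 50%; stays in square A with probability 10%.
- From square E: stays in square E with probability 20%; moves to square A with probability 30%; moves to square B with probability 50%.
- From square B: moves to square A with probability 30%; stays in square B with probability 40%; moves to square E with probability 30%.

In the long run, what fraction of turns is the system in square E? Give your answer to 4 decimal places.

Let the stationary distribution be π with π = πP and π_1 + π_2 + π_3 = 1.
π_1 = 0.1·π_1 + 0.3·π_2 + 0.3·π_3
π_2 = 0.4·π_1 + 0.2·π_2 + 0.3·π_3
Solving with the normalization constraint gives π = (0.2500, 0.2955, 0.4545).
So the stationary probability of square E is 0.2955.

0.2955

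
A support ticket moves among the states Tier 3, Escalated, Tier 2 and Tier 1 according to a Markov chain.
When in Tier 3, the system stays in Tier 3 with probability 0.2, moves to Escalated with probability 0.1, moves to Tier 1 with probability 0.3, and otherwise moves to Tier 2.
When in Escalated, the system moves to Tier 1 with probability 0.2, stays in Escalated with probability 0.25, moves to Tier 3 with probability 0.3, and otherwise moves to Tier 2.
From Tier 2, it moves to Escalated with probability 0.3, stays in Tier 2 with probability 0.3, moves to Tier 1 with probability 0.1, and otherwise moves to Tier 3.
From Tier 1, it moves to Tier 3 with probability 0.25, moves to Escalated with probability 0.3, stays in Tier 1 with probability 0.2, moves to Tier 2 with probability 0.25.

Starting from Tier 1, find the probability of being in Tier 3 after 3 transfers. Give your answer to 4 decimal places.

Propagate the distribution vector 3 transfers from Tier 1.
After 0 transfers: (0.0000, 0.0000, 0.0000, 1.0000)
After 1 transfer: (0.2500, 0.3000, 0.2500, 0.2000)
After 2 transfers: (0.2650, 0.2350, 0.3000, 0.2000)
After 3 transfers: (0.2635, 0.2353, 0.3048, 0.1965)
P(in Tier 3 after 3 transfers) = 0.2635

0.2635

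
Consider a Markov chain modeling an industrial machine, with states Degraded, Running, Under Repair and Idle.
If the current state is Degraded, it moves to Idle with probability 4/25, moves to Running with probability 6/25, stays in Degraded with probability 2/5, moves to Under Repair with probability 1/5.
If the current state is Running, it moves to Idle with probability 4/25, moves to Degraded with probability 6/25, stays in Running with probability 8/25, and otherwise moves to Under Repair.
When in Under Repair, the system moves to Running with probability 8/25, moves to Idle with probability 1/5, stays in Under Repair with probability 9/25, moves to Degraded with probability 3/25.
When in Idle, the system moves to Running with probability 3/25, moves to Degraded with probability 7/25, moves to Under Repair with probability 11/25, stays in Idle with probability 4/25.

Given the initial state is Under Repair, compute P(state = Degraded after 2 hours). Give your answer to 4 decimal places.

Propagate the distribution vector 2 hours from Under Repair.
After 0 hours: (0.0000, 0.0000, 1.0000, 0.0000)
After 1 hour: (0.1200, 0.3200, 0.3600, 0.2000)
After 2 hours: (0.2240, 0.2704, 0.3312, 0.1744)
P(in Degraded after 2 hours) = 0.2240

0.2240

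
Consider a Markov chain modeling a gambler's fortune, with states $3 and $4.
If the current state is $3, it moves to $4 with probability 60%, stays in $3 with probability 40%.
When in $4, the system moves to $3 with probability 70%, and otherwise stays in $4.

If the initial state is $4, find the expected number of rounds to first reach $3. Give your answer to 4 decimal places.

1.4286

Let t(s) be the expected number of rounds to first reach $3 from state s, with t($3) = 0. Conditioning on the first round:
t($4) = 1 + 0.3·t($4)
Solving: t($4) = 1.4286.
Expected rounds from $4 to $3: 1.4286.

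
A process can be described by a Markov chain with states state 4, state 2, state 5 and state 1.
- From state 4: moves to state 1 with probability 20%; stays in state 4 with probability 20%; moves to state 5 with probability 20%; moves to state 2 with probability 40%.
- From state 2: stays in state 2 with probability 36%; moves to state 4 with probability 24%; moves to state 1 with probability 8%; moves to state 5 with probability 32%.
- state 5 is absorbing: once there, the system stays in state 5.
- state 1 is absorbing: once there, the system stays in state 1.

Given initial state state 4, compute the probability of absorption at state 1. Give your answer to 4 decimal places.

0.3846

Let h(s) be the probability of absorption at state 1 starting from transient state s. Then h(state 1) = 1 and h(state 5) = 0. By first-step analysis:
h(state 4) = 0.2·h(state 4) + 0.4·h(state 2) + 0.2·0 + 0.2·1
h(state 2) = 0.24·h(state 4) + 0.36·h(state 2) + 0.32·0 + 0.08·1
Solving: h(state 4) = 0.3846, h(state 2) = 0.2692.
Starting from state 4, the probability is 0.3846.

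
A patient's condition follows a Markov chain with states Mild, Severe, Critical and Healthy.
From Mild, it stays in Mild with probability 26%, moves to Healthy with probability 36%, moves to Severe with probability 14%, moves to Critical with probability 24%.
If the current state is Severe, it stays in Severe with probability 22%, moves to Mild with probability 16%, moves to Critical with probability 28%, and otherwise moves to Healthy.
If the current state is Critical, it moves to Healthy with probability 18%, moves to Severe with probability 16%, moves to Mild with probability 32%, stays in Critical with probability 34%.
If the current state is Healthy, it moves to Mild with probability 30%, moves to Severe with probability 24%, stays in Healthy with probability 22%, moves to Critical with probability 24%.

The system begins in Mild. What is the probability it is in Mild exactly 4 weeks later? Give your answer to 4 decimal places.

0.2686

Propagate the distribution vector 4 weeks from Mild.
After 0 weeks: (1.0000, 0.0000, 0.0000, 0.0000)
After 1 week: (0.2600, 0.1400, 0.2400, 0.3600)
After 2 weeks: (0.2748, 0.1920, 0.2696, 0.2636)
After 3 weeks: (0.2675, 0.1871, 0.2746, 0.2707)
After 4 weeks: (0.2686, 0.1875, 0.2749, 0.2689)
P(in Mild after 4 weeks) = 0.2686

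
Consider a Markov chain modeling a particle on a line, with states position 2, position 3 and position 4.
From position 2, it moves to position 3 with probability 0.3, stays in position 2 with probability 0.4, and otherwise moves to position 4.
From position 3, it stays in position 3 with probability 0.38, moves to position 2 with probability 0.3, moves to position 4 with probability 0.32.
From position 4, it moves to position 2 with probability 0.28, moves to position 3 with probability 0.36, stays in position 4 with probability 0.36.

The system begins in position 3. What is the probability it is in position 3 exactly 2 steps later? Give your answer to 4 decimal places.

Sum over the intermediate state after 1 step:
P = P(position 3→position 2)·P(position 2→position 3) + P(position 3→position 3)·P(position 3→position 3) + P(position 3→position 4)·P(position 4→position 3)
  = 0.3×0.3 + 0.38×0.38 + 0.32×0.36
  = 0.0900 + 0.1444 + 0.1152 = 0.3496

0.3496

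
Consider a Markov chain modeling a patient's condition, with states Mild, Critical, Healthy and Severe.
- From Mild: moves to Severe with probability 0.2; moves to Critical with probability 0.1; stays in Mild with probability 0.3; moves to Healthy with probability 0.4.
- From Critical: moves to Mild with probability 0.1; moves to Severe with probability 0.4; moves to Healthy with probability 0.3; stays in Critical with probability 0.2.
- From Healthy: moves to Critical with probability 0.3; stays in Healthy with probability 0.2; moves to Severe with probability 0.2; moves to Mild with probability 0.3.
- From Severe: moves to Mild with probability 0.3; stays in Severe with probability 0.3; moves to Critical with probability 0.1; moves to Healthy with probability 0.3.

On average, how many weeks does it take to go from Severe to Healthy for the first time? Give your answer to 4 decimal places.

Let t(s) be the expected number of weeks to first reach Healthy from state s, with t(Healthy) = 0. Conditioning on the first week:
t(Mild) = 1 + 0.3·t(Mild) + 0.1·t(Critical) + 0.2·t(Severe)
t(Critical) = 1 + 0.1·t(Mild) + 0.2·t(Critical) + 0.4·t(Severe)
t(Severe) = 1 + 0.3·t(Mild) + 0.1·t(Critical) + 0.3·t(Severe)
Solving: t(Mild) = 2.7458, t(Critical) = 3.1186, t(Severe) = 3.0508.
Expected weeks from Severe to Healthy: 3.0508.

3.0508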